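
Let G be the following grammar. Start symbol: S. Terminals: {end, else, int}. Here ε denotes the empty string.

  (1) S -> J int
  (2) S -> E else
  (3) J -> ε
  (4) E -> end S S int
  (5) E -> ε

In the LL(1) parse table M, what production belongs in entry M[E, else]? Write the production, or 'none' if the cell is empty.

FIRST(J): from J->ε we get {ε}. So FIRST(J) = {ε}.
FIRST(E): from E->end S S int we get {end}; from E->ε we get {ε}. So FIRST(E) = {ε, end}.
FIRST(S): from S->J int we get {int}; from S->E else we get {else, end}. So FIRST(S) = {else, end, int}.
FOLLOW(S) includes $ since S is the start symbol.
FOLLOW(E): in S->E else, E is followed by else with FIRST {else}. Thus FOLLOW(E) = {else}.
For E -> end S S int: FIRST(end S S int) = {end}, so it goes in M[E, t] for t ∈ {end}.
For E -> ε: FIRST(ε) = {ε}, so it goes in M[E, t] for t ∈ {}; since ε ∈ FIRST, also for every t ∈ FOLLOW(E) = {else}.

E -> ε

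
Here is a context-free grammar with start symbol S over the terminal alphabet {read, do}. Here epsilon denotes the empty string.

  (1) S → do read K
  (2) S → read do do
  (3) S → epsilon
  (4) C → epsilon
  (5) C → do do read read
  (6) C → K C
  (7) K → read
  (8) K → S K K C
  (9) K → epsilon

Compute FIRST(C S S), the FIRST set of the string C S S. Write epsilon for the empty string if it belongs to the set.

FIRST(S) = {epsilon, do, read}
FIRST(C) = {epsilon, do, read}  (via K C)
FIRST(K) = {epsilon, do, read}  (via S K K C)
FIRST(C S S): take FIRST of each symbol in turn, carrying on past any symbol whose FIRST contains epsilon; result {epsilon, do, read}.

{epsilon, do, read}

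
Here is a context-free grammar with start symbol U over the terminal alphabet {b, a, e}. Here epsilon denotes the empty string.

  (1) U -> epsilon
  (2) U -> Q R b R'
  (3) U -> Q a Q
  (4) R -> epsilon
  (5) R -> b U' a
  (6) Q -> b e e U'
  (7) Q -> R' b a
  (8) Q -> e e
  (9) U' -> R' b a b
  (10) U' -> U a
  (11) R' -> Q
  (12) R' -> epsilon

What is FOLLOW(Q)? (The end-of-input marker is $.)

{$, a, b}

FIRST(R): from R->epsilon we get {epsilon}; from R->b U' a we get {b}. So FIRST(R) = {epsilon, b}.
FIRST(U): from U->epsilon we get {epsilon}; from U->Q R b R' we get {b, e}; from U->Q a Q we get {b, e}. So FIRST(U) = {epsilon, b, e}.
FIRST(Q): from Q->b e e U' we get {b}; from Q->R' b a we get {b, e}; from Q->e e we get {e}. So FIRST(Q) = {b, e}.
FIRST(R'): from R'->Q we get {b, e}; from R'->epsilon we get {epsilon}. So FIRST(R') = {epsilon, b, e}.
FIRST(U'): from U'->R' b a b we get {b, e}; from U'->U a we get {a, b, e}. So FIRST(U') = {a, b, e}.
FOLLOW(U) includes $ since U is the start symbol.
FOLLOW(U): in U'->U a, U is followed by a with FIRST {a}. Thus FOLLOW(U) = {$, a}.
FOLLOW(R): in U->Q R b R', R is followed by b R' with FIRST {b}. Thus FOLLOW(R) = {b}.
FOLLOW(R'): in U->Q R b R', the suffix after R' is empty, so FOLLOW(R') ⊇ FOLLOW(U) = {$, a}; in Q->R' b a, R' is followed by b a with FIRST {b}; in U'->R' b a b, R' is followed by b a b with FIRST {b}. Thus FOLLOW(R') = {$, a, b}.
FOLLOW(Q): in U->Q R b R', Q is followed by R b R' with FIRST {b}; in U->Q a Q (occurrence 1), Q is followed by a Q with FIRST {a}; in U->Q a Q (occurrence 2), the suffix after Q is empty, so FOLLOW(Q) ⊇ FOLLOW(U) = {$, a}; in R'->Q, the suffix after Q is empty, so FOLLOW(Q) ⊇ FOLLOW(R') = {$, a, b}. Thus FOLLOW(Q) = {$, a, b}.
FOLLOW(U'): in R->b U' a, U' is followed by a with FIRST {a}; in Q->b e e U', the suffix after U' is empty, so FOLLOW(U') ⊇ FOLLOW(Q) = {$, a, b}. Thus FOLLOW(U') = {$, a, b}.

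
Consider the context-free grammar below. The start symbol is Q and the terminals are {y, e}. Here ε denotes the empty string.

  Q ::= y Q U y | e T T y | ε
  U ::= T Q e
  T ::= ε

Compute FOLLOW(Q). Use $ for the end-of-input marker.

FIRST(Q): from Q::=y Q U y we get {y}; from Q::=e T T y we get {e}; from Q::=ε we get {ε}. So FIRST(Q) = {ε, e, y}.
FIRST(T): from T::=ε we get {ε}. So FIRST(T) = {ε}.
FIRST(U): from U::=T Q e we get {e, y}. So FIRST(U) = {e, y}.
FOLLOW(Q) includes $ since Q is the start symbol.
FOLLOW(Q): in Q::=y Q U y, Q is followed by U y with FIRST {e, y}; in U::=T Q e, Q is followed by e with FIRST {e}. Thus FOLLOW(Q) = {$, e, y}.
FOLLOW(U): in Q::=y Q U y, U is followed by y with FIRST {y}. Thus FOLLOW(U) = {y}.
FOLLOW(T): in Q::=e T T y (occurrence 1), T is followed by T y with FIRST {y}; in Q::=e T T y (occurrence 2), T is followed by y with FIRST {y}; in U::=T Q e, T is followed by Q e with FIRST {e, y}. Thus FOLLOW(T) = {e, y}.

{$, e, y}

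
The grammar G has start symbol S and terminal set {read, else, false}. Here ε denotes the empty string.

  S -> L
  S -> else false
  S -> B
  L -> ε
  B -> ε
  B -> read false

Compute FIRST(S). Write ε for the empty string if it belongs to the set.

FIRST(L): from L->ε we get {ε}. So FIRST(L) = {ε}.
FIRST(B): from B->ε we get {ε}; from B->read false we get {read}. So FIRST(B) = {ε, read}.
FIRST(S): from S->L we get {ε}; from S->else false we get {else}; from S->B we get {ε, read}. So FIRST(S) = {ε, else, read}.

{ε, else, read}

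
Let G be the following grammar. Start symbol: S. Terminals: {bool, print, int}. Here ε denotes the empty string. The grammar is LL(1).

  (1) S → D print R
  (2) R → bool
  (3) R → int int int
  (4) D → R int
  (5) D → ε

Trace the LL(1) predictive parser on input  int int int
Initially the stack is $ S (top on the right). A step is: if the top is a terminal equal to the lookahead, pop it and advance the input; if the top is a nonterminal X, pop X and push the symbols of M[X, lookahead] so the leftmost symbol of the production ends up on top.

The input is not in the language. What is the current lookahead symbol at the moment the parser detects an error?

$

     Stack                      Input          Action
  1  $ S                        int int int $  expand S → D print R
  2  $ R print D                int int int $  expand D → R int
  3  $ R print int R            int int int $  expand R → int int int
  4  $ R print int int int int  int int int $  match int
  5  $ R print int int int      int int $      match int
  6  $ R print int int          int $          match int
  7  $ R print int              $              error: top is terminal int but lookahead is $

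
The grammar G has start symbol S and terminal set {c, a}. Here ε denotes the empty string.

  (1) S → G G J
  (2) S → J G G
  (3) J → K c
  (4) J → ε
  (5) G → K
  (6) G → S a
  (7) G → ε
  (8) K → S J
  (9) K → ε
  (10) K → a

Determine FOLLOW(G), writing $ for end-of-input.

{$, a, c}

FIRST(S): from S→G G J we get {ε, a, c}; from S→J G G we get {ε, a, c}. So FIRST(S) = {ε, a, c}.
FIRST(J): from J→K c we get {a, c}; from J→ε we get {ε}. So FIRST(J) = {ε, a, c}.
FIRST(K): from K→S J we get {ε, a, c}; from K→ε we get {ε}; from K→a we get {a}. So FIRST(K) = {ε, a, c}.
FIRST(G): from G→K we get {ε, a, c}; from G→S a we get {a, c}; from G→ε we get {ε}. So FIRST(G) = {ε, a, c}.
FOLLOW(S) includes $ since S is the start symbol.
FOLLOW(S): in G→S a, S is followed by a with FIRST {a}; in K→S J, S is followed by J with FIRST {ε, a, c}; in K→S J, the suffix after S is nullable, so FOLLOW(S) ⊇ FOLLOW(K) = {$, a, c}. Thus FOLLOW(S) = {$, a, c}.
FOLLOW(G): in S→G G J (occurrence 1), G is followed by G J with FIRST {ε, a, c}; in S→G G J (occurrence 1), the suffix after G is nullable, so FOLLOW(G) ⊇ FOLLOW(S) = {$, a, c}; in S→G G J (occurrence 2), G is followed by J with FIRST {ε, a, c}; in S→G G J (occurrence 2), the suffix after G is nullable, so FOLLOW(G) ⊇ FOLLOW(S) = {$, a, c}; in S→J G G (occurrence 1), G is followed by G with FIRST {ε, a, c}; in S→J G G (occurrence 1), the suffix after G is nullable, so FOLLOW(G) ⊇ FOLLOW(S) = {$, a, c}; in S→J G G (occurrence 2), the suffix after G is empty, so FOLLOW(G) ⊇ FOLLOW(S) = {$, a, c}. Thus FOLLOW(G) = {$, a, c}.
FOLLOW(K): in J→K c, K is followed by c with FIRST {c}; in G→K, the suffix after K is empty, so FOLLOW(K) ⊇ FOLLOW(G) = {$, a, c}. Thus FOLLOW(K) = {$, a, c}.
FOLLOW(J): in S→G G J, the suffix after J is empty, so FOLLOW(J) ⊇ FOLLOW(S) = {$, a, c}; in S→J G G, J is followed by G G with FIRST {ε, a, c}; in S→J G G, the suffix after J is nullable, so FOLLOW(J) ⊇ FOLLOW(S) = {$, a, c}; in K→S J, the suffix after J is empty, so FOLLOW(J) ⊇ FOLLOW(K) = {$, a, c}. Thus FOLLOW(J) = {$, a, c}.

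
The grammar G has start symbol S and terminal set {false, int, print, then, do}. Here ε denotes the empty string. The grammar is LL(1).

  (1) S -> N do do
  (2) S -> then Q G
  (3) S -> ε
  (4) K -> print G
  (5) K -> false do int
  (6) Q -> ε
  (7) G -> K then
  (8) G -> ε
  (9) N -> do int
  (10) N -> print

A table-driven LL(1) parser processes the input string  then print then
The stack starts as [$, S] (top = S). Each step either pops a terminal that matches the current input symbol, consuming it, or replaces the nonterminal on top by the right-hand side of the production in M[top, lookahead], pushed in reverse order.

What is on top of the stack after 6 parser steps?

step 1: stack=$ S  input=then print then $  — expand S -> then Q G
step 2: stack=$ G Q then  input=then print then $  — match then
step 3: stack=$ G Q  input=print then $  — expand Q -> ε
step 4: stack=$ G  input=print then $  — expand G -> K then
step 5: stack=$ then K  input=print then $  — expand K -> print G
step 6: stack=$ then G print  input=print then $  — match print
Stack after step 6: $ then G (top = G).

G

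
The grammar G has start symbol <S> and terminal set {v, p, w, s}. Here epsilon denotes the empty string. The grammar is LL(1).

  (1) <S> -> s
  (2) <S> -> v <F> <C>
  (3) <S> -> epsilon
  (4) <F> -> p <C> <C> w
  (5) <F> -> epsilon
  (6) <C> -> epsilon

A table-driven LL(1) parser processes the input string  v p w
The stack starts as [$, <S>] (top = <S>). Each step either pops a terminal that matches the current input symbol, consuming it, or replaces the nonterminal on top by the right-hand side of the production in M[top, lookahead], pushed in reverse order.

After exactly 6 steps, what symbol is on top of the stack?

step 1: stack=$ <S>  input=v p w $  — expand <S> -> v <F> <C>
step 2: stack=$ <C> <F> v  input=v p w $  — match v
step 3: stack=$ <C> <F>  input=p w $  — expand <F> -> p <C> <C> w
step 4: stack=$ <C> w <C> <C> p  input=p w $  — match p
step 5: stack=$ <C> w <C> <C>  input=w $  — expand <C> -> epsilon
step 6: stack=$ <C> w <C>  input=w $  — expand <C> -> epsilon
Stack after step 6: $ <C> w (top = w).

w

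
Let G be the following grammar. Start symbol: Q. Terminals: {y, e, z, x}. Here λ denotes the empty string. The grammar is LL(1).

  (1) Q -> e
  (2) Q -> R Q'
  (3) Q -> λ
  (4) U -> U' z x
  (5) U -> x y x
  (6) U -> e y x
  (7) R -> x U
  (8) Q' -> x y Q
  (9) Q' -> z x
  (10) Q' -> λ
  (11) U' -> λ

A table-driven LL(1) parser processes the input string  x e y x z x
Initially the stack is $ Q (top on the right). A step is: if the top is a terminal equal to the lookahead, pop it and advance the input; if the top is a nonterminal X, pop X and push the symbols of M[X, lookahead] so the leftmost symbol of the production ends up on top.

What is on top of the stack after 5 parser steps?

y

step 1: stack=$ Q  input=x e y x z x $  — expand Q -> R Q'
step 2: stack=$ Q' R  input=x e y x z x $  — expand R -> x U
step 3: stack=$ Q' U x  input=x e y x z x $  — match x
step 4: stack=$ Q' U  input=e y x z x $  — expand U -> e y x
step 5: stack=$ Q' x y e  input=e y x z x $  — match e
Stack after step 5: $ Q' x y (top = y).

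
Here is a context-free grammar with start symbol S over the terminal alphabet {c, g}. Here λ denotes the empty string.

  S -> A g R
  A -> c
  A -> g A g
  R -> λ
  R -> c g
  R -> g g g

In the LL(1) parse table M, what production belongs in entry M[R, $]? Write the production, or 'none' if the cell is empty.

FIRST(A) = {c, g}
FIRST(R) = {λ, c, g}
FIRST(S) = {c, g}  (via A g R)
FOLLOW(S) includes $ since S is the start symbol.
FOLLOW(S): S appears on no right-hand side. Thus FOLLOW(S) = {$}.
FOLLOW(R): in S->A g R, the suffix after R is empty, so FOLLOW(R) ⊇ FOLLOW(S) = {$}. Thus FOLLOW(R) = {$}.
For R -> λ: FIRST(λ) = {λ}, so it goes in M[R, t] for t ∈ {}; since λ ∈ FIRST, also for every t ∈ FOLLOW(R) = {$}.
For R -> c g: FIRST(c g) = {c}, so it goes in M[R, t] for t ∈ {c}.
For R -> g g g: FIRST(g g g) = {g}, so it goes in M[R, t] for t ∈ {g}.

R -> λ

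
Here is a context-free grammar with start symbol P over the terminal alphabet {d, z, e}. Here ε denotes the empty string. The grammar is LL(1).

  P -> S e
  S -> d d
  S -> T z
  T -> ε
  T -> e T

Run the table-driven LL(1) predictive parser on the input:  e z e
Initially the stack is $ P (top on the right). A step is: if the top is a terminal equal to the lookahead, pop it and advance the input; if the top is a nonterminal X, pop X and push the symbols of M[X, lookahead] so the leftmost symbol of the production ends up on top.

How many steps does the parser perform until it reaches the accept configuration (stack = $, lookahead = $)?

step 1: stack=$ P  input=e z e $  — expand P -> S e
step 2: stack=$ e S  input=e z e $  — expand S -> T z
step 3: stack=$ e z T  input=e z e $  — expand T -> e T
step 4: stack=$ e z T e  input=e z e $  — match e
step 5: stack=$ e z T  input=z e $  — expand T -> ε
step 6: stack=$ e z  input=z e $  — match z
step 7: stack=$ e  input=e $  — match e
Accept reached after 7 steps.

7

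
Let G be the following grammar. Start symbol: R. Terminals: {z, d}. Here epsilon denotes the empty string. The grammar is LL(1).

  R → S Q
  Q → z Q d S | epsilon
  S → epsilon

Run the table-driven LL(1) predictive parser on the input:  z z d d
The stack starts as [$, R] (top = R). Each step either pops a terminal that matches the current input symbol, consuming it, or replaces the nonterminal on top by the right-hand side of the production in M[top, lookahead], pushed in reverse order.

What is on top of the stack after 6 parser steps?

Q

step 1: stack=$ R  input=z z d d $  — expand R → S Q
step 2: stack=$ Q S  input=z z d d $  — expand S → epsilon
step 3: stack=$ Q  input=z z d d $  — expand Q → z Q d S
step 4: stack=$ S d Q z  input=z z d d $  — match z
step 5: stack=$ S d Q  input=z d d $  — expand Q → z Q d S
step 6: stack=$ S d S d Q z  input=z d d $  — match z
Stack after step 6: $ S d S d Q (top = Q).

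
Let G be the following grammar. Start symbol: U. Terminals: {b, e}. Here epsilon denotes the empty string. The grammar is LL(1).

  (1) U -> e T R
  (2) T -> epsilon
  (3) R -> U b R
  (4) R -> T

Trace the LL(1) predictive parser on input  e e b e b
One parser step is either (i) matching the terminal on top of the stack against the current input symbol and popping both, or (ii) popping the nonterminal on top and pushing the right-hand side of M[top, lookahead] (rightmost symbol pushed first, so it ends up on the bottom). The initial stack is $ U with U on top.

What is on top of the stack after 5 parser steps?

e

     Stack    Input        Action
  1  $ U      e e b e b $  expand U -> e T R
  2  $ R T e  e e b e b $  match e
  3  $ R T    e b e b $    expand T -> epsilon
  4  $ R      e b e b $    expand R -> U b R
  5  $ R b U  e b e b $    expand U -> e T R
Stack after step 5: $ R b R T e (top = e).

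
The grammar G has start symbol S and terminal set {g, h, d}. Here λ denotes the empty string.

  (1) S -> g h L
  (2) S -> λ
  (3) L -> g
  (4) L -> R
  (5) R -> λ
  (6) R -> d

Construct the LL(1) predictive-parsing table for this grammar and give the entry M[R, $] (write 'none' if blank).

R -> λ

FIRST(S): from S->g h L we get {g}; from S->λ we get {λ}. So FIRST(S) = {λ, g}.
FIRST(R): from R->λ we get {λ}; from R->d we get {d}. So FIRST(R) = {λ, d}.
FIRST(L): from L->g we get {g}; from L->R we get {λ, d}. So FIRST(L) = {λ, d, g}.
FOLLOW(S) includes $ since S is the start symbol.
FOLLOW(L): in S->g h L, the suffix after L is empty, so FOLLOW(L) ⊇ FOLLOW(S) = {$}. Thus FOLLOW(L) = {$}.
FOLLOW(R): in L->R, the suffix after R is empty, so FOLLOW(R) ⊇ FOLLOW(L) = {$}. Thus FOLLOW(R) = {$}.
For R -> λ: FIRST(λ) = {λ}, so it goes in M[R, t] for t ∈ {}; since λ ∈ FIRST, also for every t ∈ FOLLOW(R) = {$}.
For R -> d: FIRST(d) = {d}, so it goes in M[R, t] for t ∈ {d}.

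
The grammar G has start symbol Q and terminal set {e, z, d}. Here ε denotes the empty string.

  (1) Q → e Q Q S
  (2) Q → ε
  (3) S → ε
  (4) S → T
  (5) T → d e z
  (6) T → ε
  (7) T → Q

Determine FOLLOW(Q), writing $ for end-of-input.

{$, d, e}

FIRST(Q): from Q→e Q Q S we get {e}; from Q→ε we get {ε}. So FIRST(Q) = {ε, e}.
FIRST(T): from T→d e z we get {d}; from T→ε we get {ε}; from T→Q we get {ε, e}. So FIRST(T) = {ε, d, e}.
FIRST(S): from S→ε we get {ε}; from S→T we get {ε, d, e}. So FIRST(S) = {ε, d, e}.
FOLLOW(Q) includes $ since Q is the start symbol.
FOLLOW(Q): in Q→e Q Q S (occurrence 1), Q is followed by Q S with FIRST {ε, d, e}; in Q→e Q Q S (occurrence 1), the suffix after Q is nullable (adds nothing new); in Q→e Q Q S (occurrence 2), Q is followed by S with FIRST {ε, d, e}; in Q→e Q Q S (occurrence 2), the suffix after Q is nullable (adds nothing new); in T→Q, the suffix after Q is empty, so FOLLOW(Q) ⊇ FOLLOW(T) = {$, d, e}. Thus FOLLOW(Q) = {$, d, e}.
FOLLOW(S): in Q→e Q Q S, the suffix after S is empty, so FOLLOW(S) ⊇ FOLLOW(Q) = {$, d, e}. Thus FOLLOW(S) = {$, d, e}.
FOLLOW(T): in S→T, the suffix after T is empty, so FOLLOW(T) ⊇ FOLLOW(S) = {$, d, e}. Thus FOLLOW(T) = {$, d, e}.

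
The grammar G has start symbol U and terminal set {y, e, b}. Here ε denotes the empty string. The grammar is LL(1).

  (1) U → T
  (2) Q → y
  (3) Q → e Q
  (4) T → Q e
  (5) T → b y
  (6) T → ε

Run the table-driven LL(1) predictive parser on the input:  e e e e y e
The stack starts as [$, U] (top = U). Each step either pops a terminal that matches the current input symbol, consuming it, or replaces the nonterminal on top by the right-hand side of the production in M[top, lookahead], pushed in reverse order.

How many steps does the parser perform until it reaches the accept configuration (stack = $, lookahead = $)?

13

      Stack    Input          Action
   1  $ U      e e e e y e $  expand U → T
   2  $ T      e e e e y e $  expand T → Q e
   3  $ e Q    e e e e y e $  expand Q → e Q
   4  $ e Q e  e e e e y e $  match e
   5  $ e Q    e e e y e $    expand Q → e Q
   6  $ e Q e  e e e y e $    match e
   7  $ e Q    e e y e $      expand Q → e Q
   8  $ e Q e  e e y e $      match e
   9  $ e Q    e y e $        expand Q → e Q
  10  $ e Q e  e y e $        match e
  11  $ e Q    y e $          expand Q → y
  12  $ e y    y e $          match y
  13  $ e      e $            match e
Accept reached after 13 steps.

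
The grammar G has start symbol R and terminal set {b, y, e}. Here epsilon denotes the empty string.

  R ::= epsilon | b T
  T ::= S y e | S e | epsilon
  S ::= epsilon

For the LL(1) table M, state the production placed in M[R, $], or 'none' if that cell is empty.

R ::= epsilon

FIRST(R): from R::=epsilon we get {epsilon}; from R::=b T we get {b}. So FIRST(R) = {epsilon, b}.
FIRST(S): from S::=epsilon we get {epsilon}. So FIRST(S) = {epsilon}.
FIRST(T): from T::=S y e we get {y}; from T::=S e we get {e}; from T::=epsilon we get {epsilon}. So FIRST(T) = {epsilon, e, y}.
FOLLOW(R) includes $ since R is the start symbol.
FOLLOW(R): R appears on no right-hand side. Thus FOLLOW(R) = {$}.
For R ::= epsilon: FIRST(epsilon) = {epsilon}, so it goes in M[R, t] for t ∈ {}; since epsilon ∈ FIRST, also for every t ∈ FOLLOW(R) = {$}.
For R ::= b T: FIRST(b T) = {b}, so it goes in M[R, t] for t ∈ {b}.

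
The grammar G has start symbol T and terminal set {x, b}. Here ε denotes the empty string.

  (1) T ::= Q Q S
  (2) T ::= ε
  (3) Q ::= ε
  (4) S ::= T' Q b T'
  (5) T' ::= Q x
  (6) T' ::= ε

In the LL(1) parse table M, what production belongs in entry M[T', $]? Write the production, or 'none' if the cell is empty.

T' ::= ε

FIRST(Q): from Q::=ε we get {ε}. So FIRST(Q) = {ε}.
FIRST(T'): from T'::=Q x we get {x}; from T'::=ε we get {ε}. So FIRST(T') = {ε, x}.
FIRST(S): from S::=T' Q b T' we get {b, x}. So FIRST(S) = {b, x}.
FIRST(T): from T::=Q Q S we get {b, x}; from T::=ε we get {ε}. So FIRST(T) = {ε, b, x}.
FOLLOW(T) includes $ since T is the start symbol.
FOLLOW(S): in T::=Q Q S, the suffix after S is empty, so FOLLOW(S) ⊇ FOLLOW(T) = {$}. Thus FOLLOW(S) = {$}.
FOLLOW(T'): in S::=T' Q b T' (occurrence 1), T' is followed by Q b T' with FIRST {b}; in S::=T' Q b T' (occurrence 2), the suffix after T' is empty, so FOLLOW(T') ⊇ FOLLOW(S) = {$}. Thus FOLLOW(T') = {$, b}.
For T' ::= Q x: FIRST(Q x) = {x}, so it goes in M[T', t] for t ∈ {x}.
For T' ::= ε: FIRST(ε) = {ε}, so it goes in M[T', t] for t ∈ {}; since ε ∈ FIRST, also for every t ∈ FOLLOW(T') = {$, b}.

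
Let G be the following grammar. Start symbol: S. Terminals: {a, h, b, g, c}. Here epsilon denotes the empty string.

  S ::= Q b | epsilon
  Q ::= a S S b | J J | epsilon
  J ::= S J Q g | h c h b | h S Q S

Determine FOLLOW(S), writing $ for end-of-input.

{$, a, b, g, h}

FIRST(S) = {epsilon, a, b, h}  (via Q b)
FIRST(J) = {a, b, h}  (via S J Q g)
FIRST(Q) = {epsilon, a, b, h}  (via J J)
FOLLOW(S) includes $ since S is the start symbol.
FOLLOW(S): in Q::=a S S b (occurrence 1), S is followed by S b with FIRST {a, b, h}; in Q::=a S S b (occurrence 2), S is followed by b with FIRST {b}; in J::=S J Q g, S is followed by J Q g with FIRST {a, b, h}; in J::=h S Q S (occurrence 1), S is followed by Q S with FIRST {epsilon, a, b, h}; in J::=h S Q S (occurrence 1), the suffix after S is nullable, so FOLLOW(S) ⊇ FOLLOW(J) = {a, b, g, h}; in J::=h S Q S (occurrence 2), the suffix after S is empty, so FOLLOW(S) ⊇ FOLLOW(J) = {a, b, g, h}. Thus FOLLOW(S) = {$, a, b, g, h}.
FOLLOW(Q): in S::=Q b, Q is followed by b with FIRST {b}; in J::=S J Q g, Q is followed by g with FIRST {g}; in J::=h S Q S, Q is followed by S with FIRST {epsilon, a, b, h}; in J::=h S Q S, the suffix after Q is nullable, so FOLLOW(Q) ⊇ FOLLOW(J) = {a, b, g, h}. Thus FOLLOW(Q) = {a, b, g, h}.
FOLLOW(J): in Q::=J J (occurrence 1), J is followed by J with FIRST {a, b, h}; in Q::=J J (occurrence 2), the suffix after J is empty, so FOLLOW(J) ⊇ FOLLOW(Q) = {a, b, g, h}; in J::=S J Q g, J is followed by Q g with FIRST {a, b, g, h}. Thus FOLLOW(J) = {a, b, g, h}.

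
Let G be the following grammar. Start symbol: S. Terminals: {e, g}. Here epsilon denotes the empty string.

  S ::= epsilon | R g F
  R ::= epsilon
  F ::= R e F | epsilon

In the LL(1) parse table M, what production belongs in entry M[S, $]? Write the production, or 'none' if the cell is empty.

FIRST(R): from R::=epsilon we get {epsilon}. So FIRST(R) = {epsilon}.
FIRST(S): from S::=epsilon we get {epsilon}; from S::=R g F we get {g}. So FIRST(S) = {epsilon, g}.
FIRST(F): from F::=R e F we get {e}; from F::=epsilon we get {epsilon}. So FIRST(F) = {epsilon, e}.
FOLLOW(S) includes $ since S is the start symbol.
FOLLOW(S): S appears on no right-hand side. Thus FOLLOW(S) = {$}.
For S ::= epsilon: FIRST(epsilon) = {epsilon}, so it goes in M[S, t] for t ∈ {}; since epsilon ∈ FIRST, also for every t ∈ FOLLOW(S) = {$}.
For S ::= R g F: FIRST(R g F) = {g}, so it goes in M[S, t] for t ∈ {g}.

S ::= epsilon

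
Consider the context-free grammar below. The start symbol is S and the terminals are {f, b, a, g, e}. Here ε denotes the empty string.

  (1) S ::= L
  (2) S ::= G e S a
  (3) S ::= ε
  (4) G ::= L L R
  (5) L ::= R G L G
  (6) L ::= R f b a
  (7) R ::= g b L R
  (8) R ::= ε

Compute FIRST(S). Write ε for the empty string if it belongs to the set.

FIRST(R) = {ε, g}
FIRST(S) = {ε, f, g}  (via L, G e S a)
FIRST(G) = {f, g}  (via L L R)
FIRST(L) = {f, g}  (via R G L G, R f b a)

{ε, f, g}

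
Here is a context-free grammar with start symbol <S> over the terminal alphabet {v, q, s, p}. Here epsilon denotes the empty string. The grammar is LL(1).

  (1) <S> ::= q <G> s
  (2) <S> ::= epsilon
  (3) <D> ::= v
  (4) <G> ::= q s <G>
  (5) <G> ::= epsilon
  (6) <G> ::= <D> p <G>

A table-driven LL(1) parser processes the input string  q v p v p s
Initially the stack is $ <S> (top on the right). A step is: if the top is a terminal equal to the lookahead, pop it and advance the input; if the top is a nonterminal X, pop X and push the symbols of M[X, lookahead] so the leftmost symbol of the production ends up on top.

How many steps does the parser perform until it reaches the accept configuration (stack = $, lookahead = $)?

step 1: stack=$ <S>  input=q v p v p s $  — expand <S> ::= q <G> s
step 2: stack=$ s <G> q  input=q v p v p s $  — match q
step 3: stack=$ s <G>  input=v p v p s $  — expand <G> ::= <D> p <G>
step 4: stack=$ s <G> p <D>  input=v p v p s $  — expand <D> ::= v
step 5: stack=$ s <G> p v  input=v p v p s $  — match v
step 6: stack=$ s <G> p  input=p v p s $  — match p
step 7: stack=$ s <G>  input=v p s $  — expand <G> ::= <D> p <G>
step 8: stack=$ s <G> p <D>  input=v p s $  — expand <D> ::= v
step 9: stack=$ s <G> p v  input=v p s $  — match v
step 10: stack=$ s <G> p  input=p s $  — match p
step 11: stack=$ s <G>  input=s $  — expand <G> ::= epsilon
step 12: stack=$ s  input=s $  — match s
Accept reached after 12 steps.

12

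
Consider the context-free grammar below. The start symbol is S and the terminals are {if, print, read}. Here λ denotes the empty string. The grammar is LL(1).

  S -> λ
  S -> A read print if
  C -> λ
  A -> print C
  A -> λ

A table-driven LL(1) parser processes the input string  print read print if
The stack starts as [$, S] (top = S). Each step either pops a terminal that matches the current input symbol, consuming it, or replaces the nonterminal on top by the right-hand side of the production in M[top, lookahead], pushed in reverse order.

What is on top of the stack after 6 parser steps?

if

step 1: stack=$ S  input=print read print if $  — expand S -> A read print if
step 2: stack=$ if print read A  input=print read print if $  — expand A -> print C
step 3: stack=$ if print read C print  input=print read print if $  — match print
step 4: stack=$ if print read C  input=read print if $  — expand C -> λ
step 5: stack=$ if print read  input=read print if $  — match read
step 6: stack=$ if print  input=print if $  — match print
Stack after step 6: $ if (top = if).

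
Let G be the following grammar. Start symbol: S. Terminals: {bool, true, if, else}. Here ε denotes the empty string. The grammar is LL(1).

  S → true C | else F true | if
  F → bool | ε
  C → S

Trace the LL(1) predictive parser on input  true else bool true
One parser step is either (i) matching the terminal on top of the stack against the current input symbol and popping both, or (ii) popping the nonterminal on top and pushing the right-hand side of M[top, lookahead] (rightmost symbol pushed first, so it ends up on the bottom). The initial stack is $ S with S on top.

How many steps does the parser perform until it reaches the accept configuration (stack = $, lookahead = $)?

     Stack          Input                  Action
  1  $ S            true else bool true $  expand S → true C
  2  $ C true       true else bool true $  match true
  3  $ C            else bool true $       expand C → S
  4  $ S            else bool true $       expand S → else F true
  5  $ true F else  else bool true $       match else
  6  $ true F       bool true $            expand F → bool
  7  $ true bool    bool true $            match bool
  8  $ true         true $                 match true
Accept reached after 8 steps.

8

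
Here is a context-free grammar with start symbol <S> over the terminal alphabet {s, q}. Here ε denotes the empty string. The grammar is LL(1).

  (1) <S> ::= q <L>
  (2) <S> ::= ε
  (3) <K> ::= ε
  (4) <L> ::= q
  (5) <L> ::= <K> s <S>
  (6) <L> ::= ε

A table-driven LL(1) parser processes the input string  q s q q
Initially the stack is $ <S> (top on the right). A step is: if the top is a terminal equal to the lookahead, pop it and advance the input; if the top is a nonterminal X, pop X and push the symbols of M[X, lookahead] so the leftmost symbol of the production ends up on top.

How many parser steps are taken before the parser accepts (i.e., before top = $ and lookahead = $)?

step 1: stack=$ <S>  input=q s q q $  — expand <S> ::= q <L>
step 2: stack=$ <L> q  input=q s q q $  — match q
step 3: stack=$ <L>  input=s q q $  — expand <L> ::= <K> s <S>
step 4: stack=$ <S> s <K>  input=s q q $  — expand <K> ::= ε
step 5: stack=$ <S> s  input=s q q $  — match s
step 6: stack=$ <S>  input=q q $  — expand <S> ::= q <L>
step 7: stack=$ <L> q  input=q q $  — match q
step 8: stack=$ <L>  input=q $  — expand <L> ::= q
step 9: stack=$ q  input=q $  — match q
Accept reached after 9 steps.

9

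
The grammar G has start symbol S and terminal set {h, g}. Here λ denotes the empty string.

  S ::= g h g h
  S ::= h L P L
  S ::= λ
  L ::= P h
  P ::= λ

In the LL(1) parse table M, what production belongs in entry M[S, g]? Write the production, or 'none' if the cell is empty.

S ::= g h g h

FIRST(S): from S::=g h g h we get {g}; from S::=h L P L we get {h}; from S::=λ we get {λ}. So FIRST(S) = {λ, g, h}.
FIRST(P): from P::=λ we get {λ}. So FIRST(P) = {λ}.
FIRST(L): from L::=P h we get {h}. So FIRST(L) = {h}.
FOLLOW(S) includes $ since S is the start symbol.
FOLLOW(S): S appears on no right-hand side. Thus FOLLOW(S) = {$}.
For S ::= g h g h: FIRST(g h g h) = {g}, so it goes in M[S, t] for t ∈ {g}.
For S ::= h L P L: FIRST(h L P L) = {h}, so it goes in M[S, t] for t ∈ {h}.
For S ::= λ: FIRST(λ) = {λ}, so it goes in M[S, t] for t ∈ {}; since λ ∈ FIRST, also for every t ∈ FOLLOW(S) = {$}.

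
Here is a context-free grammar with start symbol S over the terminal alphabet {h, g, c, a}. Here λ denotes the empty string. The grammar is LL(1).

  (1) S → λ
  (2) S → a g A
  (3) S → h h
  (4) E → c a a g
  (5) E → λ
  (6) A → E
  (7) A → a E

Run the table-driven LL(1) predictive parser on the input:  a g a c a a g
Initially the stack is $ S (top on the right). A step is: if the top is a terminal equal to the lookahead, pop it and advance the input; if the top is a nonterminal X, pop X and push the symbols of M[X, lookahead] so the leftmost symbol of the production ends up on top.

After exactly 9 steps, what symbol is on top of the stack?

     Stack      Input            Action
  1  $ S        a g a c a a g $  expand S → a g A
  2  $ A g a    a g a c a a g $  match a
  3  $ A g      g a c a a g $    match g
  4  $ A        a c a a g $      expand A → a E
  5  $ E a      a c a a g $      match a
  6  $ E        c a a g $        expand E → c a a g
  7  $ g a a c  c a a g $        match c
  8  $ g a a    a a g $          match a
  9  $ g a      a g $            match a
Stack after step 9: $ g (top = g).

g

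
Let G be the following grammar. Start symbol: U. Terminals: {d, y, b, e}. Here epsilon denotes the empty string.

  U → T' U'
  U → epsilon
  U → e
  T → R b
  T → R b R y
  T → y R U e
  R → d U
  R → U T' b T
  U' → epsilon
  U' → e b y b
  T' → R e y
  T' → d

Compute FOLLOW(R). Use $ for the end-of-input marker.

{b, d, e, y}

FIRST(U') = {epsilon, e}
FIRST(U) = {epsilon, d, e}  (via T' U')
FIRST(T) = {d, e, y}  (via R b, R b R y)
FIRST(R) = {d, e}  (via U T' b T)
FIRST(T') = {d, e}  (via R e y)
FOLLOW(U) includes $ since U is the start symbol.
FOLLOW(R): in T→R b, R is followed by b with FIRST {b}; in T→R b R y (occurrence 1), R is followed by b R y with FIRST {b}; in T→R b R y (occurrence 2), R is followed by y with FIRST {y}; in T→y R U e, R is followed by U e with FIRST {d, e}; in T'→R e y, R is followed by e y with FIRST {e}. Thus FOLLOW(R) = {b, d, e, y}.
FOLLOW(U): in T→y R U e, U is followed by e with FIRST {e}; in R→d U, the suffix after U is empty, so FOLLOW(U) ⊇ FOLLOW(R) = {b, d, e, y}; in R→U T' b T, U is followed by T' b T with FIRST {d, e}. Thus FOLLOW(U) = {$, b, d, e, y}.
FOLLOW(T): in R→U T' b T, the suffix after T is empty, so FOLLOW(T) ⊇ FOLLOW(R) = {b, d, e, y}. Thus FOLLOW(T) = {b, d, e, y}.
FOLLOW(U'): in U→T' U', the suffix after U' is empty, so FOLLOW(U') ⊇ FOLLOW(U) = {$, b, d, e, y}. Thus FOLLOW(U') = {$, b, d, e, y}.
FOLLOW(T'): in U→T' U', T' is followed by U' with FIRST {epsilon, e}; in U→T' U', the suffix after T' is nullable, so FOLLOW(T') ⊇ FOLLOW(U) = {$, b, d, e, y}; in R→U T' b T, T' is followed by b T with FIRST {b}. Thus FOLLOW(T') = {$, b, d, e, y}.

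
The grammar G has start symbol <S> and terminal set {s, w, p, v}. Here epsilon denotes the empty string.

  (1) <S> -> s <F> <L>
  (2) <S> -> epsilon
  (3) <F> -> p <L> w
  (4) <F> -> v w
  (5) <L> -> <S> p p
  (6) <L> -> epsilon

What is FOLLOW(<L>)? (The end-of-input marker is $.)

{$, p, w}

FIRST(<S>): from <S>->s <F> <L> we get {s}; from <S>->epsilon we get {epsilon}. So FIRST(<S>) = {epsilon, s}.
FIRST(<F>): from <F>->p <L> w we get {p}; from <F>->v w we get {v}. So FIRST(<F>) = {p, v}.
FIRST(<L>): from <L>-><S> p p we get {p, s}; from <L>->epsilon we get {epsilon}. So FIRST(<L>) = {epsilon, p, s}.
FOLLOW(<S>) includes $ since <S> is the start symbol.
FOLLOW(<S>): in <L>-><S> p p, <S> is followed by p p with FIRST {p}. Thus FOLLOW(<S>) = {$, p}.
FOLLOW(<F>): in <S>->s <F> <L>, <F> is followed by <L> with FIRST {epsilon, p, s}; in <S>->s <F> <L>, the suffix after <F> is nullable, so FOLLOW(<F>) ⊇ FOLLOW(<S>) = {$, p}. Thus FOLLOW(<F>) = {$, p, s}.
FOLLOW(<L>): in <S>->s <F> <L>, the suffix after <L> is empty, so FOLLOW(<L>) ⊇ FOLLOW(<S>) = {$, p}; in <F>->p <L> w, <L> is followed by w with FIRST {w}. Thus FOLLOW(<L>) = {$, p, w}.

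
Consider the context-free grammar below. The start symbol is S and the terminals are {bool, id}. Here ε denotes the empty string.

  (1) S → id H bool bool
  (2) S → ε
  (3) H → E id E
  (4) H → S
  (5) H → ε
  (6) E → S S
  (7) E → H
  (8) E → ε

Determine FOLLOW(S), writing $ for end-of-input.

FIRST(S): from S→id H bool bool we get {id}; from S→ε we get {ε}. So FIRST(S) = {ε, id}.
FIRST(H): from H→E id E we get {id}; from H→S we get {ε, id}; from H→ε we get {ε}. So FIRST(H) = {ε, id}.
FIRST(E): from E→S S we get {ε, id}; from E→H we get {ε, id}; from E→ε we get {ε}. So FIRST(E) = {ε, id}.
FOLLOW(S) includes $ since S is the start symbol.
FOLLOW(S): in H→S, the suffix after S is empty, so FOLLOW(S) ⊇ FOLLOW(H) = {bool, id}; in E→S S (occurrence 1), S is followed by S with FIRST {ε, id}; in E→S S (occurrence 1), the suffix after S is nullable, so FOLLOW(S) ⊇ FOLLOW(E) = {bool, id}; in E→S S (occurrence 2), the suffix after S is empty, so FOLLOW(S) ⊇ FOLLOW(E) = {bool, id}. Thus FOLLOW(S) = {$, bool, id}.
FOLLOW(H): in S→id H bool bool, H is followed by bool bool with FIRST {bool}; in E→H, the suffix after H is empty, so FOLLOW(H) ⊇ FOLLOW(E) = {bool, id}. Thus FOLLOW(H) = {bool, id}.
FOLLOW(E): in H→E id E (occurrence 1), E is followed by id E with FIRST {id}; in H→E id E (occurrence 2), the suffix after E is empty, so FOLLOW(E) ⊇ FOLLOW(H) = {bool, id}. Thus FOLLOW(E) = {bool, id}.

{$, bool, id}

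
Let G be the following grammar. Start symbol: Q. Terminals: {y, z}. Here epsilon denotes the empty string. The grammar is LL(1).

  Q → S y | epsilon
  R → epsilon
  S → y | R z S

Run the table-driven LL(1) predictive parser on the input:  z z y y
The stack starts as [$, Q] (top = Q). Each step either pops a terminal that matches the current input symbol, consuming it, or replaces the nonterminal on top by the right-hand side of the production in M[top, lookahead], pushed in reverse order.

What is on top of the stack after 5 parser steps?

R

step 1: stack=$ Q  input=z z y y $  — expand Q → S y
step 2: stack=$ y S  input=z z y y $  — expand S → R z S
step 3: stack=$ y S z R  input=z z y y $  — expand R → epsilon
step 4: stack=$ y S z  input=z z y y $  — match z
step 5: stack=$ y S  input=z y y $  — expand S → R z S
Stack after step 5: $ y S z R (top = R).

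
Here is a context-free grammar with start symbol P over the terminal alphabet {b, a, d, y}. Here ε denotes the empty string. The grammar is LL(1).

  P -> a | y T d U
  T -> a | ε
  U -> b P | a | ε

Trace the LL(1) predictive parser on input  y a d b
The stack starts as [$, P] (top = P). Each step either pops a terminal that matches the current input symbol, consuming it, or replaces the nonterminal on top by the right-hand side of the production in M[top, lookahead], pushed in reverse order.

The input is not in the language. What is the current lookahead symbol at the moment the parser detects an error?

     Stack      Input      Action
  1  $ P        y a d b $  expand P -> y T d U
  2  $ U d T y  y a d b $  match y
  3  $ U d T    a d b $    expand T -> a
  4  $ U d a    a d b $    match a
  5  $ U d      d b $      match d
  6  $ U        b $        expand U -> b P
  7  $ P b      b $        match b
  8  $ P        $          error: M[P, $] is empty

$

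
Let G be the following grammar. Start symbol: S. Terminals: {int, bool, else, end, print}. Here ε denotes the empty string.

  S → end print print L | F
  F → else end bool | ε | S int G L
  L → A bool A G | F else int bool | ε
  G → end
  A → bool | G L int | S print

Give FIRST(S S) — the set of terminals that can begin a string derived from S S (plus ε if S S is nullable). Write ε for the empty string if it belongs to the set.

FIRST(G): from G→end we get {end}. So FIRST(G) = {end}.
FIRST(S): from S→end print print L we get {end}; from S→F we get {ε, else, end, int}. So FIRST(S) = {ε, else, end, int}.
FIRST(F): from F→else end bool we get {else}; from F→ε we get {ε}; from F→S int G L we get {else, end, int}. So FIRST(F) = {ε, else, end, int}.
FIRST(A): from A→bool we get {bool}; from A→G L int we get {end}; from A→S print we get {else, end, int, print}. So FIRST(A) = {bool, else, end, int, print}.
FIRST(L): from L→A bool A G we get {bool, else, end, int, print}; from L→F else int bool we get {else, end, int}; from L→ε we get {ε}. So FIRST(L) = {ε, bool, else, end, int, print}.
FIRST(S S): take FIRST of each symbol in turn, carrying on past any symbol whose FIRST contains ε; result {ε, else, end, int}.

{ε, else, end, int}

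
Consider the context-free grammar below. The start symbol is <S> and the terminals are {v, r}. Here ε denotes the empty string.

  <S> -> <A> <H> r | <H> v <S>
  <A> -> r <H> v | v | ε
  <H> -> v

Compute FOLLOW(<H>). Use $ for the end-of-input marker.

FIRST(<A>): from <A>->r <H> v we get {r}; from <A>->v we get {v}; from <A>->ε we get {ε}. So FIRST(<A>) = {ε, r, v}.
FIRST(<H>): from <H>->v we get {v}. So FIRST(<H>) = {v}.
FIRST(<S>): from <S>-><A> <H> r we get {r, v}; from <S>-><H> v <S> we get {v}. So FIRST(<S>) = {r, v}.
FOLLOW(<S>) includes $ since <S> is the start symbol.
FOLLOW(<S>): in <S>-><H> v <S>, the suffix after <S> is empty (adds nothing new). Thus FOLLOW(<S>) = {$}.
FOLLOW(<A>): in <S>-><A> <H> r, <A> is followed by <H> r with FIRST {v}. Thus FOLLOW(<A>) = {v}.
FOLLOW(<H>): in <S>-><A> <H> r, <H> is followed by r with FIRST {r}; in <S>-><H> v <S>, <H> is followed by v <S> with FIRST {v}; in <A>->r <H> v, <H> is followed by v with FIRST {v}. Thus FOLLOW(<H>) = {r, v}.

{r, v}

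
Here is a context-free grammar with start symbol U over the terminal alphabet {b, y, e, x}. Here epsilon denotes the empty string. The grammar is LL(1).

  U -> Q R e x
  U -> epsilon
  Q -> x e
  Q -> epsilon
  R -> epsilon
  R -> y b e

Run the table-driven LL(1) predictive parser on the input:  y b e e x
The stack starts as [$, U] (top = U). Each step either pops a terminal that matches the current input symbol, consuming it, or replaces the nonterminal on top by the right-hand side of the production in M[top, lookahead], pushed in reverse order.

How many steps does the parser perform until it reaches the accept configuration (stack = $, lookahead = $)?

step 1: stack=$ U  input=y b e e x $  — expand U -> Q R e x
step 2: stack=$ x e R Q  input=y b e e x $  — expand Q -> epsilon
step 3: stack=$ x e R  input=y b e e x $  — expand R -> y b e
step 4: stack=$ x e e b y  input=y b e e x $  — match y
step 5: stack=$ x e e b  input=b e e x $  — match b
step 6: stack=$ x e e  input=e e x $  — match e
step 7: stack=$ x e  input=e x $  — match e
step 8: stack=$ x  input=x $  — match x
Accept reached after 8 steps.

8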